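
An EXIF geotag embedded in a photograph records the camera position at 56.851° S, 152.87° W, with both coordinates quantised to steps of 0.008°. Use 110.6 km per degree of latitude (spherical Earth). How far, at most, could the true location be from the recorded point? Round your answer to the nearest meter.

504 meters

With a 0.008° grid the true value lies within half a step, ±0.008°/2 = ±0.004°, of the stored one.
North–south component: 0.004° × 110600 = 442.4 m.
Longitude error → 0.004 × 110600 × cos 56.851° = 0.004 × 110600 × 0.5468 ≈ 241.912 m.
Combining orthogonally: (442.4² + 241.912²)^½ ≈ 504.222 m.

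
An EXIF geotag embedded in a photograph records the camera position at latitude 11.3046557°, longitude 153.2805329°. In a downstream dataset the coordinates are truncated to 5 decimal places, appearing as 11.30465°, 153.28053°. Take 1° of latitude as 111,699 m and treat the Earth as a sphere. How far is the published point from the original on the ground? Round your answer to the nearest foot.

Δlat = 11.3046557 − 11.30465 = +0.0000057°; Δlon = 153.2805329 − 153.28053 = +0.0000029°.
North–south shift: 0.0000057 × 111699 = 0.636684 m.
E–W at 11.3047°: 0.0000029° × 111699 × cos 11.3047° = 0.0000029 × 111699 × 0.9806 ≈ 0.317643 m.
Hypotenuse of the two orthogonal shifts: √(0.636684² + 0.317643²) = 0.711522 m.
Converting: 0.711522 m × 3.2808 ft/m ≈ 2.3344 ft.

2 feet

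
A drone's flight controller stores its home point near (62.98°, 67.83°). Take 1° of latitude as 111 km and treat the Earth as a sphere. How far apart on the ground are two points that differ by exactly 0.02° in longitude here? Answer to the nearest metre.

At 62.98° a degree of longitude is 111000 × cos 62.98° ≈ 50427.5 m, so 0.02° corresponds to 1008.55 m.

1009 metres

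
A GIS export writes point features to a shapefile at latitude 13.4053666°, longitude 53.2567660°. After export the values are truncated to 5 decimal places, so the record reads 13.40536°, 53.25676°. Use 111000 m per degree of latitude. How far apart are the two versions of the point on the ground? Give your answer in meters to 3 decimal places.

Δlat = 13.4053666 − 13.40536 = +0.0000066°; Δlon = 53.2567660 − 53.25676 = +0.0000060°.
North–south shift: 0.0000066 × 111000 = 0.7326 m.
East–west at this latitude: 0.0000060° × 111000 × cos 13.4054° ≈ 0.0000060 × 107976 = 0.647854 m.
Distance: √(0.7326² + 0.647854²) ≈ 0.977966 m.

0.978 meters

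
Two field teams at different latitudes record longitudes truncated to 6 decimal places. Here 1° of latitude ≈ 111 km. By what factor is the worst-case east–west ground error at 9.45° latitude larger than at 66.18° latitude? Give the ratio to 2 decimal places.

Truncating at 6 decimal places can drop up to a full unit in the last place, so the longitude may be off by as much as 1e-06°.
At 9.45°: 1e-06° × 111000 × cos 9.45° = 1e-06 × 111000 × 0.9864 ≈ 0.10949 m.
At 66.18°: 1e-06° × 111000 × cos 66.18° = 1e-06 × 111000 × 0.4039 ≈ 0.044829 m.
The ratio reduces to cos 9.45° / cos 66.18° = 0.9864/0.4039 ≈ 2.4425.

2.44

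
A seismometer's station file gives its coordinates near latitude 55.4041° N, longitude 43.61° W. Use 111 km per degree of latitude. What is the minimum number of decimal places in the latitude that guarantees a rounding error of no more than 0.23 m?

6 decimal places

One degree of latitude covers 111000 m.
With N decimal places the half-ulp bound is 0.5·10⁻ᴺ°, or 0.5·10⁻ᴺ × 111000 m on the ground.
Setting 55500 × 10⁻ᴺ ≤ 0.23 gives 10ᴺ ≥ 2.413e+05, i.e. N ≥ 5.38.
N = 5 would give 0.555 m (too coarse); N = 6 gives 0.0555 m ≤ 0.23 m.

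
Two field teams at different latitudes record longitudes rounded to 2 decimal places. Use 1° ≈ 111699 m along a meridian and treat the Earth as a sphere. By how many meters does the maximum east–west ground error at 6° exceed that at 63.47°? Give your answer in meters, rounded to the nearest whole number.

Rounding to 2 decimal places leaves the longitude within ±0.005° of the true value.
At 6°: 0.005° × 111699 × cos 6° = 0.005 × 111699 × 0.9945 ≈ 555.44 m.
At 63.47°: 0.005° × 111699 × cos 63.47° = 0.005 × 111699 × 0.4467 ≈ 249.46 m.
So the lower-latitude error exceeds the higher by 555.44 − 249.46 = 305.97 m.

306 meters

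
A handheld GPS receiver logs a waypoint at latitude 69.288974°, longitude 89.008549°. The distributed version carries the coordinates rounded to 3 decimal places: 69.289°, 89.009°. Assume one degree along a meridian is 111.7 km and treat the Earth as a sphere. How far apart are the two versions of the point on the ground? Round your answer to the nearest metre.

The latitude changed by -0.000026° and the longitude by -0.000451°.
N–S: -0.000026° × 111700 m/° = -2.9042 m.
East–west at this latitude: -0.000451° × 111700 × cos 69.289° ≈ -0.000451 × 39503.2 = -17.8159 m.
Distance: √(2.9042² + 17.8159²) ≈ 18.0511 m.

18 metres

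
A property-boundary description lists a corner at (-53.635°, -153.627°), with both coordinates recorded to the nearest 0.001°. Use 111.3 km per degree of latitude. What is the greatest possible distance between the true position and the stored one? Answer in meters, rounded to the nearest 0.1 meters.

64.7 meters

Rounding to 3 decimal places leaves each coordinate within ±0.0005° of the true value.
N–S: 0.0005° × 111300 m/° = 55.65 m.
East–west component at 53.635°: 0.0005° × 111300 × cos 53.635° ≈ 0.0005 × 65992.8 ≈ 32.9964 m.
The two errors are perpendicular, so the maximum displacement is √(55.65² + 32.9964²) ≈ 64.6969 m.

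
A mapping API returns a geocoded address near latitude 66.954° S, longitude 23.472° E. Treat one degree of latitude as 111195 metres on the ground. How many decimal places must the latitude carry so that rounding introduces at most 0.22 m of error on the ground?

6 decimal places

One degree of latitude covers 111195 m.
Rounding to N decimal places gives at most 0.5 × 10⁻ᴺ degrees of error, i.e. 0.5 × 10⁻ᴺ × 111195 m.
Need 0.5 × 111195 × 10⁻ᴺ ≤ 0.22 → 10⁻ᴺ ≤ 3.957e-06, so N ≥ 5.40.
At 5 places the error can reach 0.556 m, but 6 places keeps it to 0.0556 m.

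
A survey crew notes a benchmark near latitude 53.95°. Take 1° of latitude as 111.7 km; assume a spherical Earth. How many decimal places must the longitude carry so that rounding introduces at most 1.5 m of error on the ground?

5

At 53.95° one degree of longitude covers 111700 × cos 53.95° ≈ 111700 × 0.5885 ≈ 65734.4 m.
Rounding to N decimal places gives at most 0.5 × 10⁻ᴺ degrees of error, i.e. 0.5 × 10⁻ᴺ × 65734.4 m.
Setting 32867.2 × 10⁻ᴺ ≤ 1.5 gives 10ᴺ ≥ 2.191e+04, i.e. N ≥ 4.34.
So 5 decimal places suffice (0.329 m); 4 would allow up to 3.29 m.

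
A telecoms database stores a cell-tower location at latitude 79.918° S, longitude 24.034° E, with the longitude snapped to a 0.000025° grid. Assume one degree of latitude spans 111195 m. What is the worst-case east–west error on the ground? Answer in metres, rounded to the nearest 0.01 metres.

0.24 metres

With a 0.000025° grid the true value lies within half a step, ±0.000025°/2 = ±1.25e-05°, of the stored one.
One degree of longitude at 79.918° is 111195 × cos 79.918° ≈ 111195 × 0.1751 = 19465.5 m.
East–west error: 1.25e-05° × 19465.5 m/° ≈ 0.243319 m.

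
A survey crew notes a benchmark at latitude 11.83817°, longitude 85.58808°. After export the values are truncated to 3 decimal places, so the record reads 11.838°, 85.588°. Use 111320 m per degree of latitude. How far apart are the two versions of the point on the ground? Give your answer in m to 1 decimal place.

The latitude changed by +0.00017° and the longitude by +0.00008°.
N–S: 0.00017° × 111320 m/° = 18.9244 m.
East–west at this latitude: 0.00008° × 111320 × cos 11.838° ≈ 0.00008 × 108952 = 8.71619 m.
Hypotenuse of the two orthogonal shifts: √(18.9244² + 8.71619²) = 20.8352 m.

20.8 m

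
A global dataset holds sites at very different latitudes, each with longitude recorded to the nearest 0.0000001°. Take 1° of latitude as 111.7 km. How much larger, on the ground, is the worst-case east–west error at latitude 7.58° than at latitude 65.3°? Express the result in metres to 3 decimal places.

0.003 metres

Rounding to 7 decimal places leaves the longitude within ±5e-08° of the true value.
At 7.58°: 5e-08° × 111700 × cos 7.58° = 5e-08 × 111700 × 0.9913 ≈ 0.0055362 m.
At 65.3°: 5e-08° × 111700 × cos 65.3° = 5e-08 × 111700 × 0.4179 ≈ 0.0023338 m.
Difference: 0.0055362 − 0.0023338 = 0.0032024 m.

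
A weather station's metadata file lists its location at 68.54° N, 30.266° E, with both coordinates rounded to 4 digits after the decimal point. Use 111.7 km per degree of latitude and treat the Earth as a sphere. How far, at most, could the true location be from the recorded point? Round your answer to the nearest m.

6 m

Rounding to 4 decimal places leaves each coordinate within ±5e-05° of the true value.
North–south component: 5e-05° × 111700 = 5.585 m.
East–west component at 68.54°: 5e-05° × 111700 × cos 68.54° ≈ 5e-05 × 40865.6 ≈ 2.04328 m.
The two errors are perpendicular, so the maximum displacement is √(5.585² + 2.04328²) ≈ 5.94703 m.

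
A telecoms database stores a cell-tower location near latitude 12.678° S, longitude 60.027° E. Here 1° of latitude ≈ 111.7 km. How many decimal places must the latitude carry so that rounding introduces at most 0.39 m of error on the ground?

6

One degree of latitude covers 111700 m.
N decimal places → at most half a unit in the last place, 0.5 × 10⁻ᴺ° = 111700/2 × 10⁻ᴺ m.
Need 0.5 × 111700 × 10⁻ᴺ ≤ 0.39 → 10⁻ᴺ ≤ 6.983e-06, so N ≥ 5.16.
N = 5 would give 0.558 m (too coarse); N = 6 gives 0.0558 m ≤ 0.39 m.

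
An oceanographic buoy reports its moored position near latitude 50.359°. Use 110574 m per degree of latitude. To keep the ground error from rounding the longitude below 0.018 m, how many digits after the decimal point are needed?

7 decimal places

At 50.359° one degree of longitude covers 110574 × cos 50.359° ≈ 110574 × 0.6380 ≈ 70543.5 m.
With N decimal places the half-ulp bound is 0.5·10⁻ᴺ°, or 0.5·10⁻ᴺ × 70543.5 m on the ground.
Need 0.5 × 70543.5 × 10⁻ᴺ ≤ 0.018 → 10⁻ᴺ ≤ 5.103e-07, so N ≥ 6.29.
So 7 decimal places suffice (0.00353 m); 6 would allow up to 0.0353 m.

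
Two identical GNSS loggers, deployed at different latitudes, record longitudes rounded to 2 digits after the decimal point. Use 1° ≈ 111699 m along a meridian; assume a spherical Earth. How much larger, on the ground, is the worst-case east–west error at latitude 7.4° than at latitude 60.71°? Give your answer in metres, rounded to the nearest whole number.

Rounding to 2 decimal places leaves the longitude within ±0.005° of the true value.
Error at 7.4° = 0.005° × 111699 × cos 7.4° ≈ 558.5 × 0.9917 = 553.84 m.
At 60.71°: 0.005° × 111699 × cos 60.71° = 0.005 × 111699 × 0.4892 ≈ 273.23 m.
So the lower-latitude error exceeds the higher by 553.84 − 273.23 = 280.61 m.

281 metres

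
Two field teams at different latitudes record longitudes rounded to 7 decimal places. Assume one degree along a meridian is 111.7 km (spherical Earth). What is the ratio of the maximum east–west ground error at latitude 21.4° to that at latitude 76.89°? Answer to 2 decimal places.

4.10

Rounding to 7 decimal places leaves the longitude within ±5e-08° of the true value.
Error at 21.4° = 5e-08° × 111700 × cos 21.4° ≈ 0.005585 × 0.9311 = 0.0051999 m.
At 76.89°: 5e-08° × 111700 × cos 76.89° = 5e-08 × 111700 × 0.2268 ≈ 0.0012668 m.
The ratio reduces to cos 21.4° / cos 76.89° = 0.9311/0.2268 ≈ 4.1048.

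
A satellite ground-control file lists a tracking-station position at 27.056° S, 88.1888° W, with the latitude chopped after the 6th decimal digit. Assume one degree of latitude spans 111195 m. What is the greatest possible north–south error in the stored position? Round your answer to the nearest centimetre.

11 centimetres

Truncating at 6 decimal places can drop up to a full unit in the last place, so the latitude may be off by as much as 1e-06°.
So the N–S error is at most 1e-06 × 111195 = 0.111195 m.
That is 0.111195 m = 11.119 cm.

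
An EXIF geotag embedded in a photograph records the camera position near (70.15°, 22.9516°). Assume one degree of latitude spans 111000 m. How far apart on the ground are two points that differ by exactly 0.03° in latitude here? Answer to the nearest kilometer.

3 kilometers

Along a meridian 0.03° is 0.03 × 111000 = 3330 m.
That is 3330 m = 3.33 km.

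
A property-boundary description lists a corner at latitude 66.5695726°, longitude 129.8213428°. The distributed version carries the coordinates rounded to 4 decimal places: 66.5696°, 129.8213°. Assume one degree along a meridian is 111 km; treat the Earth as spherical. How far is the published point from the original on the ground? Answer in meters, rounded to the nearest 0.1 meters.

The latitude changed by -0.0000274° and the longitude by +0.0000428°.
North–south shift: -0.0000274 × 111000 = -3.0414 m.
East–west at this latitude: 0.0000428° × 111000 × cos 66.5696° ≈ 0.0000428 × 44137.5 = 1.88908 m.
Combined displacement = (3.0414² + 1.88908²)^½ ≈ 3.58033 m.

3.6 meters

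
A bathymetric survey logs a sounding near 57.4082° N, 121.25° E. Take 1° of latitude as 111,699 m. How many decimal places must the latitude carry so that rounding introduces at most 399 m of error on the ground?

3 decimal places

One degree of latitude covers 111699 m.
Rounding to N decimal places gives at most 0.5 × 10⁻ᴺ degrees of error, i.e. 0.5 × 10⁻ᴺ × 111699 m.
Need 0.5 × 111699 × 10⁻ᴺ ≤ 399 → 10⁻ᴺ ≤ 7.144e-03, so N ≥ 2.15.
At 2 places the error can reach 558 m, but 3 places keeps it to 55.8 m.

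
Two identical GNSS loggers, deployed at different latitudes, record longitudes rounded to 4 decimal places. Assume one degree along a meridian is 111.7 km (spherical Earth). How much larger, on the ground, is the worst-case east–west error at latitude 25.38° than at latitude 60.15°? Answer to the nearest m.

Rounding to 4 decimal places leaves the longitude within ±5e-05° of the true value.
Error at 25.38° = 5e-05° × 111700 × cos 25.38° ≈ 5.585 × 0.9035 = 5.046 m.
Error at 60.15° = 5e-05° × 111700 × cos 60.15° ≈ 5.585 × 0.4977 = 2.7798 m.
So the lower-latitude error exceeds the higher by 5.046 − 2.7798 = 2.2661 m.

2 m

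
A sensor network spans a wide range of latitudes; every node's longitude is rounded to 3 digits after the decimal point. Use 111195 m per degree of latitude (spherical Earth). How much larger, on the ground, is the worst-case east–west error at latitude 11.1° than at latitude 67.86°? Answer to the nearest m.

34 m

Rounding to 3 decimal places leaves the longitude within ±0.0005° of the true value.
Error at 11.1° = 0.0005° × 111195 × cos 11.1° ≈ 55.598 × 0.9813 = 54.557 m.
At 67.86°: 0.0005° × 111195 × cos 67.86° = 0.0005 × 111195 × 0.3769 ≈ 20.953 m.
Difference: 54.557 − 20.953 = 33.604 m.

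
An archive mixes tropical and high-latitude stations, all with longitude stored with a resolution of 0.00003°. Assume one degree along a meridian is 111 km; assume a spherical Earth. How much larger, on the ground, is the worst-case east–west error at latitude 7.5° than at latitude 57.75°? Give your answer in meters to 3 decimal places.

With a 0.00003° grid the true value lies within half a step, ±0.00003°/2 = ±1.5e-05°, of the stored one.
At 7.5°: 1.5e-05° × 111000 × cos 7.5° = 1.5e-05 × 111000 × 0.9914 ≈ 1.6508 m.
At 57.75°: 1.5e-05° × 111000 × cos 57.75° = 1.5e-05 × 111000 × 0.5336 ≈ 0.88847 m.
Difference: 1.6508 − 0.88847 = 0.76229 m.

0.762 meters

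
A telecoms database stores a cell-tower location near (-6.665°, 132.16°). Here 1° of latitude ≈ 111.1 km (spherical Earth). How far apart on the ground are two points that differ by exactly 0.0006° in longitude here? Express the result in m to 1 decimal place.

One degree of longitude here spans 111100 × cos 6.665° = 111100 × 0.9932 ≈ 110349 m; 0.0006° of that is 66.2095 m.

66.2 m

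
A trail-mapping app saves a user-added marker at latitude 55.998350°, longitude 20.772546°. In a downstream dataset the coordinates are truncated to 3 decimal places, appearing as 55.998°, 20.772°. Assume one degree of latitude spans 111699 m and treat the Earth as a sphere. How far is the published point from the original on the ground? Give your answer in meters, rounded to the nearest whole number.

Δlat = 55.998350 − 55.998 = +0.000350°; Δlon = 20.772546 − 20.772 = +0.000546°.
N–S: 0.000350° × 111699 m/° = 39.0947 m.
E–W at 55.998°: 0.000546° × 111699 × cos 55.998° = 0.000546 × 111699 × 0.5592 ≈ 34.1056 m.
Distance: √(39.0947² + 34.1056²) ≈ 51.8805 m.

52 meters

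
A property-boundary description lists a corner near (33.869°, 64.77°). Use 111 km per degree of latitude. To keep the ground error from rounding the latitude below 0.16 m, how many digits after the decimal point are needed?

One degree of latitude covers 111000 m.
N decimal places → at most half a unit in the last place, 0.5 × 10⁻ᴺ° = 111000/2 × 10⁻ᴺ m.
Setting 55500 × 10⁻ᴺ ≤ 0.16 gives 10ᴺ ≥ 3.469e+05, i.e. N ≥ 5.54.
At 5 places the error can reach 0.555 m, but 6 places keeps it to 0.0555 m.

6 decimal places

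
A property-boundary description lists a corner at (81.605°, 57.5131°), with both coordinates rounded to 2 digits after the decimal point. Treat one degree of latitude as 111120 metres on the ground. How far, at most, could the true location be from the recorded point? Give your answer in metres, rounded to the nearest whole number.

Rounding to 2 decimal places leaves each coordinate within ±0.005° of the true value.
Latitude error → 0.005 × 111120 = 555.6 m along the meridian.
E–W at 81.605°: 0.005° × 111120 × cos 81.605° = 0.005 × 111120 × 0.1460 ≈ 81.1158 m.
Worst case both components are at the extreme and orthogonal: √(555.6² + 81.1158²) ≈ 561.49 m.

561 metres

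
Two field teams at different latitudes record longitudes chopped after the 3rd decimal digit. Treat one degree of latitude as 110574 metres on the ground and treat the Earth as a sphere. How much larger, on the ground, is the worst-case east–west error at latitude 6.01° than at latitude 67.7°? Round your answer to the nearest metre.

Truncating at 3 decimal places can drop up to a full unit in the last place, so the longitude may be off by as much as 0.001°.
Error at 6.01° = 0.001° × 110574 × cos 6.01° ≈ 110.57 × 0.9945 = 109.97 m.
At 67.7°: 0.001° × 110574 × cos 67.7° = 0.001 × 110574 × 0.3795 ≈ 41.958 m.
So the lower-latitude error exceeds the higher by 109.97 − 41.958 = 68.008 m.

68 metres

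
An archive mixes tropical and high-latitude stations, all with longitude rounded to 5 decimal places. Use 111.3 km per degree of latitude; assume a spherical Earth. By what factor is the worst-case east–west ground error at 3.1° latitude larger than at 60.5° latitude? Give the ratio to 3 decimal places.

2.028

Rounding to 5 decimal places leaves the longitude within ±5e-06° of the true value.
Error at 3.1° = 5e-06° × 111300 × cos 3.1° ≈ 0.5565 × 0.9985 = 0.55569 m.
Error at 60.5° = 5e-06° × 111300 × cos 60.5° ≈ 0.5565 × 0.4924 = 0.27403 m.
Ratio: 0.55569 / 0.27403 = cos 3.1° / cos 60.5° ≈ 2.0278.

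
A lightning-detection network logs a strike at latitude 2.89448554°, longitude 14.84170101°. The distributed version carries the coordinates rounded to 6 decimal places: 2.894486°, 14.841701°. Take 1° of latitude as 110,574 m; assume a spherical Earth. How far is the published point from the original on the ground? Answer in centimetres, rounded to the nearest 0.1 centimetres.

The latitude changed by -0.00000046° and the longitude by +0.00000001°.
N–S: -0.00000046° × 110574 m/° = -0.050864 m.
East–west at this latitude: 0.00000001° × 110574 × cos 2.89449° ≈ 0.00000001 × 110433 = 0.00110433 m.
Distance: √(0.050864² + 0.00110433²) ≈ 0.050876 m.
That is 0.050876 m = 5.0876 cm.

5.1 centimetres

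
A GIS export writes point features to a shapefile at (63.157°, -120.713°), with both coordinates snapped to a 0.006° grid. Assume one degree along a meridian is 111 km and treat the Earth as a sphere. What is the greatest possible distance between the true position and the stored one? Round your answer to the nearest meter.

365 meters

With a 0.006° grid the true value lies within half a step, ±0.006°/2 = ±0.003°, of the stored one.
N–S: 0.003° × 111000 m/° = 333 m.
Longitude error → 0.003 × 111000 × cos 63.157° = 0.003 × 111000 × 0.4515 ≈ 150.365 m.
Worst case both components are at the extreme and orthogonal: √(333² + 150.365²) ≈ 365.375 m.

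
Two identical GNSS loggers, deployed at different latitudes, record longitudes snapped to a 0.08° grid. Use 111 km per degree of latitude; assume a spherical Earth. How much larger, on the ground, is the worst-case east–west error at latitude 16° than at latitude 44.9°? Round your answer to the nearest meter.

With a 0.08° grid the true value lies within half a step, ±0.08°/2 = ±0.04°, of the stored one.
Error at 16° = 0.04° × 111000 × cos 16° ≈ 4440 × 0.9613 = 4268 m.
Error at 44.9° = 0.04° × 111000 × cos 44.9° ≈ 4440 × 0.7083 = 3145 m.
So the lower-latitude error exceeds the higher by 4268 − 3145 = 1123 m.

1123 meters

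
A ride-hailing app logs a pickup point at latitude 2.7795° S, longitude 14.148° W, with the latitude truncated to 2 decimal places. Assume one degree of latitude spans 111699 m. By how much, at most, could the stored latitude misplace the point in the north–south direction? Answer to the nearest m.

1117 m

Truncating at 2 decimal places can drop up to a full unit in the last place, so the latitude may be off by as much as 0.01°.
North–south distance: 0.01° × 111699 m/° = 1116.99 m.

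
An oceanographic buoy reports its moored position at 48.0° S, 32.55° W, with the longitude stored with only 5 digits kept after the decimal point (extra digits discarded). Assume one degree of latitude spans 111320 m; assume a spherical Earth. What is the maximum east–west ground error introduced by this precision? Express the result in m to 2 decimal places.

0.74 m

Truncating at 5 decimal places can drop up to a full unit in the last place, so the longitude may be off by as much as 1e-05°.
Parallels shrink by cos φ, so at 48° a degree of longitude is 111320 × 0.6691 ≈ 74487.6 m.
East–west error: 1e-05° × 74487.6 m/° ≈ 0.744876 m.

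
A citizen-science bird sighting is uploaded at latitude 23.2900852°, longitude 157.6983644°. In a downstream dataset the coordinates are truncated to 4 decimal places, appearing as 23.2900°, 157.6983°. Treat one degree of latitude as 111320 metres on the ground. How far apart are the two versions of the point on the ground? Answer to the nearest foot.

Δlat = 23.2900852 − 23.2900 = +0.0000852°; Δlon = 157.6983644 − 157.6983 = +0.0000644°.
N–S: 0.0000852° × 111320 m/° = 9.48446 m.
E–W at 23.29°: 0.0000644° × 111320 × cos 23.29° = 0.0000644 × 111320 × 0.9185 ≈ 6.58484 m.
Combined displacement = (9.48446² + 6.58484²)^½ ≈ 11.5462 m.
Converting: 11.5462 m × 3.2808 ft/m ≈ 37.881 ft.

38 feet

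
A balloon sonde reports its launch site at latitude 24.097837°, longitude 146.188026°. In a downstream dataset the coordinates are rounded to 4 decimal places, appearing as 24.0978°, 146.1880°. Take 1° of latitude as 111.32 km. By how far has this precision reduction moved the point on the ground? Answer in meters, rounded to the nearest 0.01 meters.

Δlat = 24.097837 − 24.0978 = +0.000037°; Δlon = 146.188026 − 146.1880 = +0.000026°.
North–south shift: 0.000037 × 111320 = 4.11884 m.
East–west at this latitude: 0.000026° × 111320 × cos 24.0978° ≈ 0.000026 × 101618 = 2.64208 m.
Combined displacement = (4.11884² + 2.64208²)^½ ≈ 4.89341 m.

4.89 meters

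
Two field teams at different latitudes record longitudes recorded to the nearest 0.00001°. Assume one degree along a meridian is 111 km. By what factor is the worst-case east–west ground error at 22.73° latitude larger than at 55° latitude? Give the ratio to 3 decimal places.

Rounding to 5 decimal places leaves the longitude within ±5e-06° of the true value.
At 22.73°: 5e-06° × 111000 × cos 22.73° = 5e-06 × 111000 × 0.9223 ≈ 0.5119 m.
Error at 55° = 5e-06° × 111000 × cos 55° ≈ 0.555 × 0.5736 = 0.31833 m.
Ratio: 0.5119 / 0.31833 = cos 22.73° / cos 55° ≈ 1.6080.

1.608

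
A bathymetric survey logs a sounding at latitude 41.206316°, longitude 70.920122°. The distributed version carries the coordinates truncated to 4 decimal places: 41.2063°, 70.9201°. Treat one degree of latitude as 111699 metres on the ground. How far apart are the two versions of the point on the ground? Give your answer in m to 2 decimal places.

2.57 m

Δlat = 41.206316 − 41.2063 = +0.000016°; Δlon = 70.920122 − 70.9201 = +0.000022°.
North–south shift: 0.000016 × 111699 = 1.78718 m.
E–W at 41.2063°: 0.000022° × 111699 × cos 41.2063° = 0.000022 × 111699 × 0.7523 ≈ 1.84879 m.
Hypotenuse of the two orthogonal shifts: √(1.78718² + 1.84879²) = 2.57139 m.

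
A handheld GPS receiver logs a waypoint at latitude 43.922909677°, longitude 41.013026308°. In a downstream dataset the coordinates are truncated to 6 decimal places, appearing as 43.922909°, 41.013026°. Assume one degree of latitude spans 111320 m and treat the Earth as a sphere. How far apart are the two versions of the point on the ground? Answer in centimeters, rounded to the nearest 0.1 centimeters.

The latitude changed by +0.000000677° and the longitude by +0.000000308°.
N–S: 0.000000677° × 111320 m/° = 0.0753636 m.
E–W at 43.9229°: 0.000000308° × 111320 × cos 43.9229° = 0.000000308 × 111320 × 0.7203 ≈ 0.0246957 m.
Combined displacement = (0.0753636² + 0.0246957²)^½ ≈ 0.0793067 m.
That is 0.0793067 m = 7.9307 cm.

7.9 centimeters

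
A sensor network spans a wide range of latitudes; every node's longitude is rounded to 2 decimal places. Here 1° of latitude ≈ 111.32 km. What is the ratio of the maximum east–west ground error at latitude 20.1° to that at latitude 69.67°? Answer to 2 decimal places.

2.70

Rounding to 2 decimal places leaves the longitude within ±0.005° of the true value.
Error at 20.1° = 0.005° × 111320 × cos 20.1° ≈ 556.6 × 0.9391 = 522.7 m.
At 69.67°: 0.005° × 111320 × cos 69.67° = 0.005 × 111320 × 0.3474 ≈ 193.38 m.
Ratio: 522.7 / 193.38 = cos 20.1° / cos 69.67° ≈ 2.7030.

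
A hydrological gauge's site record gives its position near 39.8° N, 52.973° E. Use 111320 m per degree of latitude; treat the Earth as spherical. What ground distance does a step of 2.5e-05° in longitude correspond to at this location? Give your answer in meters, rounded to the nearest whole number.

2 meters

One degree of longitude here spans 111320 × cos 39.8° = 111320 × 0.7683 ≈ 85525.3 m; 2.5e-05° of that is 2.13813 m.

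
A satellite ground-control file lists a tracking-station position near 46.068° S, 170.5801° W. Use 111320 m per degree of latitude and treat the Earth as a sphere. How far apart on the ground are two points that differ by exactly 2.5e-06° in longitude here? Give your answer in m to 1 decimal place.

0.2 m

At 46.068° a degree of longitude is 111320 × cos 46.068° ≈ 77234.3 m, so 2.5e-06° corresponds to 0.193086 m.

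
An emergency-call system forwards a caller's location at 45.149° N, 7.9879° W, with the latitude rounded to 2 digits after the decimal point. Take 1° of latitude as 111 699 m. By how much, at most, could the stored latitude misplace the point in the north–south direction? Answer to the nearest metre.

558 metres

Rounding to 2 decimal places leaves the latitude within ±0.005° of the true value.
North–south distance: 0.005° × 111699 m/° = 558.495 m.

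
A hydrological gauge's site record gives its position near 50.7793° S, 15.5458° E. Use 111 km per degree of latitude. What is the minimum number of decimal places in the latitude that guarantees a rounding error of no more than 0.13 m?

One degree of latitude covers 111000 m.
With N decimal places the half-ulp bound is 0.5·10⁻ᴺ°, or 0.5·10⁻ᴺ × 111000 m on the ground.
Setting 55500 × 10⁻ᴺ ≤ 0.13 gives 10ᴺ ≥ 4.269e+05, i.e. N ≥ 5.63.
So 6 decimal places suffice (0.0555 m); 5 would allow up to 0.555 m.

6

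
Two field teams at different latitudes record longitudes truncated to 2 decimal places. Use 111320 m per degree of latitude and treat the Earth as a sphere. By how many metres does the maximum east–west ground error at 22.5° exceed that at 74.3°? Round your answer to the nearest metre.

Truncating at 2 decimal places can drop up to a full unit in the last place, so the longitude may be off by as much as 0.01°.
At 22.5°: 0.01° × 111320 × cos 22.5° = 0.01 × 111320 × 0.9239 ≈ 1028.5 m.
At 74.3°: 0.01° × 111320 × cos 74.3° = 0.01 × 111320 × 0.2706 ≈ 301.23 m.
So the lower-latitude error exceeds the higher by 1028.5 − 301.23 = 727.23 m.

727 metres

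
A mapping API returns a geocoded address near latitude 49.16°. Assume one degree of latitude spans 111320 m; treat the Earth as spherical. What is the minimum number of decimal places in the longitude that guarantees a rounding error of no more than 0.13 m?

At 49.16° one degree of longitude covers 111320 × cos 49.16° ≈ 111320 × 0.6539 ≈ 72797.6 m.
With N decimal places the half-ulp bound is 0.5·10⁻ᴺ°, or 0.5·10⁻ᴺ × 72797.6 m on the ground.
Setting 36398.8 × 10⁻ᴺ ≤ 0.13 gives 10ᴺ ≥ 2.8e+05, i.e. N ≥ 5.45.
So 6 decimal places suffice (0.0364 m); 5 would allow up to 0.364 m.

6 decimal places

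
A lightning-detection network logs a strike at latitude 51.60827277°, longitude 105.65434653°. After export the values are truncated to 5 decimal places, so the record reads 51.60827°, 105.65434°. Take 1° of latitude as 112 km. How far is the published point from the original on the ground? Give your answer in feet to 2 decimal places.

Δlat = 51.60827277 − 51.60827 = +0.00000277°; Δlon = 105.65434653 − 105.65434 = +0.00000653°.
North–south shift: 0.00000277 × 112000 = 0.31024 m.
East–west at this latitude: 0.00000653° × 112000 × cos 51.6083° ≈ 0.00000653 × 69555.9 = 0.4542 m.
Hypotenuse of the two orthogonal shifts: √(0.31024² + 0.4542²) = 0.550042 m.
In feet: 0.550042 m ÷ 0.3048 ≈ 1.8046 ft.

1.80 feet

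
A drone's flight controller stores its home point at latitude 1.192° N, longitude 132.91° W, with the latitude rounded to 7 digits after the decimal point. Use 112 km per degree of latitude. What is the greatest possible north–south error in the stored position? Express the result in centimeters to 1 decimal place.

Rounding to 7 decimal places leaves the latitude within ±5e-08° of the true value.
So the N–S error is at most 5e-08 × 112000 = 0.0056 m.
That is 0.0056 m = 0.56 cm.

0.6 centimeters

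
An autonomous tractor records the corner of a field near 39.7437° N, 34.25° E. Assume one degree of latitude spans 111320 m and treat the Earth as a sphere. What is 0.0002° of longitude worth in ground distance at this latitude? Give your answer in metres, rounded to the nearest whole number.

At 39.7437° a degree of longitude is 111320 × cos 39.7437° ≈ 85595.3 m, so 0.0002° corresponds to 17.1191 m.

17 metres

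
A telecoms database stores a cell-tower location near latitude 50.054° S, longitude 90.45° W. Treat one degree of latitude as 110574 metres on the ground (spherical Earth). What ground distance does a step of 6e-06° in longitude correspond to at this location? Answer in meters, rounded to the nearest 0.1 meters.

0.4 meters

At 50.054° a degree of longitude is 110574 × cos 50.054° ≈ 70995.7 m, so 6e-06° corresponds to 0.425974 m.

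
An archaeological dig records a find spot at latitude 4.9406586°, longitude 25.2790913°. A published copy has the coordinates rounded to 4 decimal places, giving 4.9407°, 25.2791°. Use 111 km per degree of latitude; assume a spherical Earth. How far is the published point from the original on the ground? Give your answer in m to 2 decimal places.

The latitude changed by -0.0000414° and the longitude by -0.0000087°.
North–south shift: -0.0000414 × 111000 = -4.5954 m.
E–W at 4.9407°: -0.0000087° × 111000 × cos 4.9407° = -0.0000087 × 111000 × 0.9963 ≈ -0.962112 m.
Distance: √(4.5954² + 0.962112²) ≈ 4.69504 m.

4.70 m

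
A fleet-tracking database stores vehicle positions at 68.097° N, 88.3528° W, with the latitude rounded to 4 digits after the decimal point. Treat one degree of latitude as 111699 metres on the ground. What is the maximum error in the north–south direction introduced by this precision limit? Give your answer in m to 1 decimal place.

5.6 m

Rounding to 4 decimal places leaves the latitude within ±5e-05° of the true value.
So the N–S error is at most 5e-05 × 111699 = 5.58495 m.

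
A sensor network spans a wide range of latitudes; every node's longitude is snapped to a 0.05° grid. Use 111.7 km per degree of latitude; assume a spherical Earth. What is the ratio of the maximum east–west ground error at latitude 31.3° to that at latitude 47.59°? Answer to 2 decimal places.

With a 0.05° grid the true value lies within half a step, ±0.05°/2 = ±0.025°, of the stored one.
At 31.3°: 0.025° × 111700 × cos 31.3° = 0.025 × 111700 × 0.8545 ≈ 2386.1 m.
At 47.59°: 0.025° × 111700 × cos 47.59° = 0.025 × 111700 × 0.6744 ≈ 1883.3 m.
Ratio: 2386.1 / 1883.3 = cos 31.3° / cos 47.59° ≈ 1.2669.

1.27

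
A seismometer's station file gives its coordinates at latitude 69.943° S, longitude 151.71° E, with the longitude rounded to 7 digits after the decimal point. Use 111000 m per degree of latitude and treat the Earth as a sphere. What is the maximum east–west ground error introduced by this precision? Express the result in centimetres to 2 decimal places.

Rounding to 7 decimal places leaves the longitude within ±5e-08° of the true value.
At latitude 69.943° a degree of longitude spans 111000 m × cos 69.943° = 111000 × 0.3430 ≈ 38068 m.
East–west error: 5e-08° × 38068 m/° ≈ 0.0019034 m.
That is 0.0019034 m = 0.19034 cm.

0.19 centimetres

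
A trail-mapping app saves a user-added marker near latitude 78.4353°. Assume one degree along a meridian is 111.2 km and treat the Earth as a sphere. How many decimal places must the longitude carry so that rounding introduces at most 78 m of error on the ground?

At 78.4353° one degree of longitude covers 111200 × cos 78.4353° ≈ 111200 × 0.2005 ≈ 22292.7 m.
N decimal places → at most half a unit in the last place, 0.5 × 10⁻ᴺ° = 22292.7/2 × 10⁻ᴺ m.
Need 0.5 × 22292.7 × 10⁻ᴺ ≤ 78 → 10⁻ᴺ ≤ 6.998e-03, so N ≥ 2.16.
So 3 decimal places suffice (11.1 m); 2 would allow up to 111 m.

3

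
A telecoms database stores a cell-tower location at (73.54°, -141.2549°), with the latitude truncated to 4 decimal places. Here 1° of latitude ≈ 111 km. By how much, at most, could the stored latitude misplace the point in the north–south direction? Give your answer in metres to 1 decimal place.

Truncating at 4 decimal places can drop up to a full unit in the last place, so the latitude may be off by as much as 0.0001°.
North–south distance: 0.0001° × 111000 m/° = 11.1 m.

11.1 metres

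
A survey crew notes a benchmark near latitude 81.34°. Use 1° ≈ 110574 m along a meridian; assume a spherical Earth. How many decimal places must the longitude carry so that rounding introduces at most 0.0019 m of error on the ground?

At 81.34° one degree of longitude covers 110574 × cos 81.34° ≈ 110574 × 0.1506 ≈ 16649.2 m.
N decimal places → at most half a unit in the last place, 0.5 × 10⁻ᴺ° = 16649.2/2 × 10⁻ᴺ m.
Need 0.5 × 16649.2 × 10⁻ᴺ ≤ 0.0019 → 10⁻ᴺ ≤ 2.282e-07, so N ≥ 6.64.
So 7 decimal places suffice (0.000832 m); 6 would allow up to 0.00832 m.

7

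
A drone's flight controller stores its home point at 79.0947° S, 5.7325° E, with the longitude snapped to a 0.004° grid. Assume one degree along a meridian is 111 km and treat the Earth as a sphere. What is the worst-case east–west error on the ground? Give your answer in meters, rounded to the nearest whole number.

With a 0.004° grid the true value lies within half a step, ±0.004°/2 = ±0.002°, of the stored one.
One degree of longitude at 79.0947° is 111000 × cos 79.0947° ≈ 111000 × 0.1892 = 20999.7 m.
Maximum E–W displacement: 0.002 × 20999.7 = 41.9994 m.

42 meters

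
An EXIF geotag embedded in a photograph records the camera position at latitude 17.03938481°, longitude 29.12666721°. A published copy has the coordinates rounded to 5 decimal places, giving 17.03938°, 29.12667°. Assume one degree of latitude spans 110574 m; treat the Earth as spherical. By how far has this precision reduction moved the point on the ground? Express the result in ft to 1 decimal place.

2.0 ft

The latitude changed by +0.00000481° and the longitude by -0.00000279°.
N–S: 0.00000481° × 110574 m/° = 0.531861 m.
E–W at 17.0394°: -0.00000279° × 110574 × cos 17.0394° = -0.00000279 × 110574 × 0.9561 ≈ -0.294959 m.
Combined displacement = (0.531861² + 0.294959²)^½ ≈ 0.608175 m.
In feet: 0.608175 m ÷ 0.3048 ≈ 1.9953 ft.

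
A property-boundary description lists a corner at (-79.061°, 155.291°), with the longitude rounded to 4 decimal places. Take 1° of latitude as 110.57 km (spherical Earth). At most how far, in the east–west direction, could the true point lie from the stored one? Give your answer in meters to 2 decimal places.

Rounding to 4 decimal places leaves the longitude within ±5e-05° of the true value.
One degree of longitude at 79.061° is 110570 × cos 79.061° ≈ 110570 × 0.1898 = 20982.2 m.
So at most 5e-05° × 20982.2 ≈ 1.04911 m east–west.

1.05 meters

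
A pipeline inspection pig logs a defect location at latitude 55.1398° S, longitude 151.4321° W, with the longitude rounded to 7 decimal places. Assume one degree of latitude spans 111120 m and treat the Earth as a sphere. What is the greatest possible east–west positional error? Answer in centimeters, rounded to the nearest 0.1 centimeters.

0.3 centimeters

Rounding to 7 decimal places leaves the longitude within ±5e-08° of the true value.
At latitude 55.1398° a degree of longitude spans 111120 m × cos 55.1398° = 111120 × 0.5716 ≈ 63513.5 m.
So at most 5e-08° × 63513.5 ≈ 0.00317568 m east–west.
That is 0.00317568 m = 0.31757 cm.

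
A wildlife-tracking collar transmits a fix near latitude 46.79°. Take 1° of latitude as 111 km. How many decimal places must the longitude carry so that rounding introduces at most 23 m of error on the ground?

At 46.79° one degree of longitude covers 111000 × cos 46.79° ≈ 111000 × 0.6847 ≈ 75998.9 m.
Rounding to N decimal places gives at most 0.5 × 10⁻ᴺ degrees of error, i.e. 0.5 × 10⁻ᴺ × 75998.9 m.
Need 0.5 × 75998.9 × 10⁻ᴺ ≤ 23 → 10⁻ᴺ ≤ 6.053e-04, so N ≥ 3.22.
So 4 decimal places suffice (3.8 m); 3 would allow up to 38 m.

4 decimal places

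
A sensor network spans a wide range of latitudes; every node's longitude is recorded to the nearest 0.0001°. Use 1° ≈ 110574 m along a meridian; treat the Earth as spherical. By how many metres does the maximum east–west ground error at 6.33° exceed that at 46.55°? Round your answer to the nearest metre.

2 metres

Rounding to 4 decimal places leaves the longitude within ±5e-05° of the true value.
At 6.33°: 5e-05° × 110574 × cos 6.33° = 5e-05 × 110574 × 0.9939 ≈ 5.495 m.
Error at 46.55° = 5e-05° × 110574 × cos 46.55° ≈ 5.5287 × 0.6877 = 3.8022 m.
So the lower-latitude error exceeds the higher by 5.495 − 3.8022 = 1.6928 m.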